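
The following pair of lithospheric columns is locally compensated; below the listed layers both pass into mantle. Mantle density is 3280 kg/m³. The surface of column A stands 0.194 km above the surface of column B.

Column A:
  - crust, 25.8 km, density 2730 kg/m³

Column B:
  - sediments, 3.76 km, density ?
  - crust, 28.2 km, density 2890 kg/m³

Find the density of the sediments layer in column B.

Take the compensation level at the base of the deeper column (depth z_c below the surface of column A) and equate Σ ρ_i t_i down to z_c; mantle fills any gap and the z_c terms cancel.
Column A: 25.8×2730 + (z_c − 25.8)×3280
Column B: 0.194×0 + 3.76×ρ + 28.2×2890 + (z_c − 0.194 − 31.96)×3280
The z_c×3280 term appears on both sides and cancels. Collect the known terms of each column as K = Σ(ρt)_known − 3280 × (depth of known layers): K_A = 70434 − 3280×25.8 = −14190; K_B = 81498 − 3280×(0.194 + 31.96) = −23967.12.
Balance: K_A = K_B + 3.76×ρ, so ρ = (K_A − K_B)/3.76 = 9777.12/3.76 = 2600 kg/m³.

2600 kg/m³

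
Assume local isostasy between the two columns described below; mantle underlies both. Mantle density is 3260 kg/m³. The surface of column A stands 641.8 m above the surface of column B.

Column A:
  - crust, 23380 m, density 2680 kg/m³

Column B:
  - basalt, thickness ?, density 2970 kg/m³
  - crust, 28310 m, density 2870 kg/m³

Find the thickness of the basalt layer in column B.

Take the compensation level at the base of the deeper column (depth z_c below the surface of column A) and equate Σ ρ_i t_i down to z_c; mantle fills any gap and the z_c terms cancel.
Column A: 23380×2680 + (z_c − 23380)×3260
Column B: 641.8×0 + x×2970 + 28310×2870 + (z_c − 641.8 − 28310 − x)×3260
The z_c×3260 term appears on both sides and cancels. Collect the known terms of each column as K = Σ(ρt)_known − 3260 × (depth of known layers): K_A = 62658400 − 3260×23380 = −13560400; K_B = 81249700 − 3260×(641.8 + 28310) = −13133168.
Balance: K_A = K_B − x×(3260 − 2970), so x = (K_B − K_A)/(3260 − 2970) = 427232/290 = 1470 m.

1470 m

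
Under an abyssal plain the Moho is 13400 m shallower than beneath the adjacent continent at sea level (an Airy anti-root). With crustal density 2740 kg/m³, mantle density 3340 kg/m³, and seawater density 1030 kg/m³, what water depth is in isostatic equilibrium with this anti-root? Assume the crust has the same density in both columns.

4700 m

Replacing a thickness d of crust by seawater at the top must be balanced by replacing crust with mantle at the base: d (ρ_c − ρ_w) = a (ρ_m − ρ_c).
d = a (ρ_m − ρ_c)/(ρ_c − ρ_w) = 13400 m × 600/1710 = 4700 m.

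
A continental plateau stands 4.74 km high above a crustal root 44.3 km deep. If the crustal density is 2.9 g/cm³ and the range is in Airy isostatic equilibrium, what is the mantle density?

3.21 g/cm³

Airy balance: ρ_c h = (ρ_m − ρ_c) r → ρ_m = ρ_c (1 + h/r).
ρ_m = 2.9 × (1 + 4.74 km/44.3 km) = 3.21 g/cm³.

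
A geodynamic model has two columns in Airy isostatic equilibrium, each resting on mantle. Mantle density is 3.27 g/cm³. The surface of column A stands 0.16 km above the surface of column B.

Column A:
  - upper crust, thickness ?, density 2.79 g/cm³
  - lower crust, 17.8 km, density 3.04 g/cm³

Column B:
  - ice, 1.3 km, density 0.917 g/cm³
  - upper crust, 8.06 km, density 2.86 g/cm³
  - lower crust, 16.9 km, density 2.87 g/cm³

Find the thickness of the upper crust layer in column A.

19.9 km

Take the compensation level at the base of the deeper column (depth z_c below the surface of column A) and equate Σ ρ_i t_i down to z_c; mantle fills any gap and the z_c terms cancel.
Column A: x×2.79 + 17.8×3.04 + (z_c − 17.8 − x)×3.27
Column B: 0.16×0 + 1.3×0.917 + 8.06×2.86 + 16.9×2.87 + (z_c − 0.16 − 26.26)×3.27
The z_c×3.27 term appears on both sides and cancels. Collect the known terms of each column as K = Σ(ρt)_known − 3.27 × (depth of known layers): K_A = 54.112 − 3.27×17.8 = −4.094; K_B = 72.7467 − 3.27×(0.16 + 26.26) = −13.6467.
Balance: K_A − x×(3.27 − 2.79) = K_B, so x = (K_A − K_B)/(3.27 − 2.79) = 9.5527/0.48 = 19.9 km.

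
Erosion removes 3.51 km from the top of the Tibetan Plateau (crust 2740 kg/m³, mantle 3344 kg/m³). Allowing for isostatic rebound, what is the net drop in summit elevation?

0.634 km

Rebound u = e ρ_c/ρ_m = 3.51 km × 2740/3344 = 2.876 km.
Net surface drop = e − u = 3.51 km − 2.876 km = e (ρ_m − ρ_c)/ρ_m = 0.634 km.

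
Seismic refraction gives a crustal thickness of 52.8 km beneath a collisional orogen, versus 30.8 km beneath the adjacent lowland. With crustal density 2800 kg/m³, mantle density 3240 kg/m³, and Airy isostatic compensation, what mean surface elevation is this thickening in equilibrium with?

2.99 km

Excess crust Δ = 52.8 km − 30.8 km = 22 km, split between elevation h and root r with h + r = Δ.
Airy balance ρ_c h = (ρ_m − ρ_c) r gives r = h ρ_c/(ρ_m − ρ_c), so h (1 + ρ_c/(ρ_m − ρ_c)) = Δ, i.e. h = Δ (ρ_m − ρ_c)/ρ_m.
h = 22 km × 440/3240 = 2.99 km.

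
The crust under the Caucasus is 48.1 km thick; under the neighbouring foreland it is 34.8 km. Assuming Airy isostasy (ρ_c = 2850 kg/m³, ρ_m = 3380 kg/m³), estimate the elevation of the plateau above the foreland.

2.09 km

Excess crust Δ = 48.1 km − 34.8 km = 13.3 km, split between elevation h and root r with h + r = Δ.
Airy balance ρ_c h = (ρ_m − ρ_c) r gives r = h ρ_c/(ρ_m − ρ_c), so h (1 + ρ_c/(ρ_m − ρ_c)) = Δ, i.e. h = Δ (ρ_m − ρ_c)/ρ_m.
h = 13.3 km × 530/3380 = 2.09 km.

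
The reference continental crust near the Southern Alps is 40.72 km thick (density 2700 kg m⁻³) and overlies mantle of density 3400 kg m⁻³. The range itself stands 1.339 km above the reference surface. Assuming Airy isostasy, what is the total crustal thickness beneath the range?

47.2 km

Root depth r = h ρ_c / (ρ_m − ρ_c) = 1.339 km × 2700 / 700 = 5.165 km.
Total thickness = T + h + r = 40.72 km + 1.339 km + 5.165 km = 47.2 km.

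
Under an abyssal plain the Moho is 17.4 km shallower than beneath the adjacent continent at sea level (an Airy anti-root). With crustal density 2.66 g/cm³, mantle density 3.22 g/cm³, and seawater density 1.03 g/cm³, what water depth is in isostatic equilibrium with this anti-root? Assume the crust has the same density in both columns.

5.98 km

Replacing a thickness d of crust by seawater at the top must be balanced by replacing crust with mantle at the base: d (ρ_c − ρ_w) = a (ρ_m − ρ_c).
d = a (ρ_m − ρ_c)/(ρ_c − ρ_w) = 17.4 km × 0.56/1.63 = 5.98 km.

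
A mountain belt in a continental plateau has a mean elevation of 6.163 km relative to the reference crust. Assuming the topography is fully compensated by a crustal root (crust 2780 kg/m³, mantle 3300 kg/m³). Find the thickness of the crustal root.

32.9 km

By Archimedes' principle applied to the lithosphere: the weight of the topography is balanced by the buoyancy of the root, ρ_c h = (ρ_m − ρ_c) r.
r = h · ρ_c / (ρ_m − ρ_c) = 6.163 km × 2780 / (3300 − 2780) = 32.9 km.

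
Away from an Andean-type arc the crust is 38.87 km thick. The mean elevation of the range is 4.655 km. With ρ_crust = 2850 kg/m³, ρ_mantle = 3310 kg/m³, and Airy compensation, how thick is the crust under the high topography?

Root depth r = h ρ_c / (ρ_m − ρ_c) = 4.655 km × 2850 / 460 = 28.84 km.
Total thickness = T + h + r = 38.87 km + 4.655 km + 28.84 km = 72.4 km.

72.4 km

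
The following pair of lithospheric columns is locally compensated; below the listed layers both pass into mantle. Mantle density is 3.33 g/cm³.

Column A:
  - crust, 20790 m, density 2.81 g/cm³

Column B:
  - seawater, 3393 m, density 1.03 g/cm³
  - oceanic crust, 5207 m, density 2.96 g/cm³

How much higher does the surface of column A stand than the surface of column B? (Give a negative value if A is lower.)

For any compensation level in the mantle, the mantle terms cancel and isostasy reduces to e = (Σt_A − Σt_B) − (Σ(ρt)_A − Σ(ρt)_B) / ρ_m.
Σt_A = 20790 m; Σt_B = 8600 m; Σ(ρt)_A = 58419.9; Σ(ρt)_B = 18907.51 (in m·g/cm³).
e = (20790 − 8600) − (58419.9 − 18907.51) / 3.33 = 324 m.

324 m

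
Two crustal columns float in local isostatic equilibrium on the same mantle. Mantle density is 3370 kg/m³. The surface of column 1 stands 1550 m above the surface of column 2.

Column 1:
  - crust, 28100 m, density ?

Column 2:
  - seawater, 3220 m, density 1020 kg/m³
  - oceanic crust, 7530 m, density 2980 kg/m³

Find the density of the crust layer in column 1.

Take the compensation level at the base of the deeper column (depth z_c below the surface of column 1) and equate Σ ρ_i t_i down to z_c; mantle fills any gap and the z_c terms cancel.
Column 1: 28100×ρ + (z_c − 28100)×3370
Column 2: 1550×0 + 3220×1020 + 7530×2980 + (z_c − 1550 − 10750)×3370
The z_c×3370 term appears on both sides and cancels. Collect the known terms of each column as K = Σ(ρt)_known − 3370 × (depth of known layers): K_1 = 0 − 3370×28100 = −94697000; K_2 = 25723800 − 3370×(1550 + 10750) = −15727200.
Balance: K_1 + 28100×ρ = K_2, so ρ = (K_2 − K_1)/28100 = 78969800/28100 = 2810 kg/m³.

2810 kg/m³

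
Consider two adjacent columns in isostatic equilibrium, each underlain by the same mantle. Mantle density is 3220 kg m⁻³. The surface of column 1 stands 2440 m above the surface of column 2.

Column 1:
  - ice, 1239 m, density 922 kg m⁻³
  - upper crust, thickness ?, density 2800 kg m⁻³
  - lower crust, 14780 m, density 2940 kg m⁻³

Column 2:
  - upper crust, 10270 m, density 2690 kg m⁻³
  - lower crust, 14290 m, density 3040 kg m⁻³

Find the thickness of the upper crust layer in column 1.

Take the compensation level at the base of the deeper column (depth z_c below the surface of column 1) and equate Σ ρ_i t_i down to z_c; mantle fills any gap and the z_c terms cancel.
Column 1: 1239×922 + x×2800 + 14780×2940 + (z_c − 16019 − x)×3220
Column 2: 2440×0 + 10270×2690 + 14290×3040 + (z_c − 2440 − 24560)×3220
The z_c×3220 term appears on both sides and cancels. Collect the known terms of each column as K = Σ(ρt)_known − 3220 × (depth of known layers): K_1 = 44595558 − 3220×16019 = −6985622; K_2 = 71067900 − 3220×(2440 + 24560) = −15872100.
Balance: K_1 − x×(3220 − 2800) = K_2, so x = (K_1 − K_2)/(3220 − 2800) = 8886480/420 = 21200 m.

21200 m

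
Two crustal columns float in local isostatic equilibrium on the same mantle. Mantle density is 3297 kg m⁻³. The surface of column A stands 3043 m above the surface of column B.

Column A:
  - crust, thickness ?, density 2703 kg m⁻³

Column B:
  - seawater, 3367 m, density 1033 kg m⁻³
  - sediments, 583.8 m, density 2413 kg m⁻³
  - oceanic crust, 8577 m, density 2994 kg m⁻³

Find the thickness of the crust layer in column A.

Take the compensation level at the base of the deeper column (depth z_c below the surface of column A) and equate Σ ρ_i t_i down to z_c; mantle fills any gap and the z_c terms cancel.
Column A: x×2703 + (z_c − 0 − x)×3297
Column B: 3043×0 + 3367×1033 + 583.8×2413 + 8577×2994 + (z_c − 3043 − 12527.8)×3297
The z_c×3297 term appears on both sides and cancels. Collect the known terms of each column as K = Σ(ρt)_known − 3297 × (depth of known layers): K_A = 0 − 3297×0 = 0; K_B = 30566358.4 − 3297×(3043 + 12527.8) = −20770569.2.
Balance: K_A − x×(3297 − 2703) = K_B, so x = (K_A − K_B)/(3297 − 2703) = 20770600/594 = 35000 m.

35000 m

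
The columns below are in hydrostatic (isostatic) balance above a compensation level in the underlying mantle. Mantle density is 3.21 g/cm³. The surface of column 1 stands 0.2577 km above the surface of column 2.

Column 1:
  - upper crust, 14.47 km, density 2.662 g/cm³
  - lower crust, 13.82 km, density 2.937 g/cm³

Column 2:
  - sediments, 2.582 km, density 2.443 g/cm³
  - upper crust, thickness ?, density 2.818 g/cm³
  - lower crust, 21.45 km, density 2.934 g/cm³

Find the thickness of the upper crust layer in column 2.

7.59 km

Take the compensation level at the base of the deeper column (depth z_c below the surface of column 1) and equate Σ ρ_i t_i down to z_c; mantle fills any gap and the z_c terms cancel.
Column 1: 14.47×2.662 + 13.82×2.937 + (z_c − 28.29)×3.21
Column 2: 0.2577×0 + 2.582×2.443 + x×2.818 + 21.45×2.934 + (z_c − 0.2577 − 24.032 − x)×3.21
The z_c×3.21 term appears on both sides and cancels. Collect the known terms of each column as K = Σ(ρt)_known − 3.21 × (depth of known layers): K_1 = 79.10848 − 3.21×28.29 = −11.70242; K_2 = 69.242126 − 3.21×(0.2577 + 24.032) = −8.727811.
Balance: K_1 = K_2 − x×(3.21 − 2.818), so x = (K_2 − K_1)/(3.21 − 2.818) = 2.97461/0.392 = 7.59 km.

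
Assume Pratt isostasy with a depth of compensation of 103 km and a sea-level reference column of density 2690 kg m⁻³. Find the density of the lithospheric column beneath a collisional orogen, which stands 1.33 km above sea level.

Pratt balance: ρ_ref D = ρ (D + h).
ρ = ρ_ref D/(D + h) = 2690 × 103 km/(103 km + 1.33 km) = 2660 kg m⁻³.

2660 kg m⁻³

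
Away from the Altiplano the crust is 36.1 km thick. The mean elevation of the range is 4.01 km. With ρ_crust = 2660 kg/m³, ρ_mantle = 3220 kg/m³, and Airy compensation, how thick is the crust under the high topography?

59.2 km

Root depth r = h ρ_c / (ρ_m − ρ_c) = 4.01 km × 2660 / 560 = 19.05 km.
Total thickness = T + h + r = 36.1 km + 4.01 km + 19.05 km = 59.2 km.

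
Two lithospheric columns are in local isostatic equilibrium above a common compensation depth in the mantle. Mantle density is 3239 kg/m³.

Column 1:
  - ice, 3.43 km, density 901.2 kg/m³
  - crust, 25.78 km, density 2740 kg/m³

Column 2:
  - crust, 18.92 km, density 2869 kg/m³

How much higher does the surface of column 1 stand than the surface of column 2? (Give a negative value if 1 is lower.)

4.29 km

For any compensation level in the mantle, the mantle terms cancel and isostasy reduces to e = (Σt_1 − Σt_2) − (Σ(ρt)_1 − Σ(ρt)_2) / ρ_m.
Σt_1 = 29.21 km; Σt_2 = 18.92 km; Σ(ρt)_1 = 73728.316; Σ(ρt)_2 = 54281.48 (in km·kg/m³).
e = (29.21 − 18.92) − (73728.316 − 54281.48) / 3239 = 4.29 km.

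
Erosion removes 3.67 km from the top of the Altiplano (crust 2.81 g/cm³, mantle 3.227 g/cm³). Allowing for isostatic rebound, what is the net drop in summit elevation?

Rebound u = e ρ_c/ρ_m = 3.67 km × 2.81/3.227 = 3.196 km.
Net surface drop = e − u = 3.67 km − 3.196 km = e (ρ_m − ρ_c)/ρ_m = 0.474 km.

0.474 km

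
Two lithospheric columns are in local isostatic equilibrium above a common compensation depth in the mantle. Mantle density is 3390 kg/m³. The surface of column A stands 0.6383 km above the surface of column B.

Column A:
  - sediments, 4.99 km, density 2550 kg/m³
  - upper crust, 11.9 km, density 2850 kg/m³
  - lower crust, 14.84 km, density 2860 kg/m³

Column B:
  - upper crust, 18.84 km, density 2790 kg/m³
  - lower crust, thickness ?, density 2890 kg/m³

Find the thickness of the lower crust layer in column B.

Take the compensation level at the base of the deeper column (depth z_c below the surface of column A) and equate Σ ρ_i t_i down to z_c; mantle fills any gap and the z_c terms cancel.
Column A: 4.99×2550 + 11.9×2850 + 14.84×2860 + (z_c − 31.73)×3390
Column B: 0.6383×0 + 18.84×2790 + x×2890 + (z_c − 0.6383 − 18.84 − x)×3390
The z_c×3390 term appears on both sides and cancels. Collect the known terms of each column as K = Σ(ρt)_known − 3390 × (depth of known layers): K_A = 89081.9 − 3390×31.73 = −18482.8; K_B = 52563.6 − 3390×(0.6383 + 18.84) = −13467.837.
Balance: K_A = K_B − x×(3390 − 2890), so x = (K_B − K_A)/(3390 − 2890) = 5014.96/500 = 10 km.

10 km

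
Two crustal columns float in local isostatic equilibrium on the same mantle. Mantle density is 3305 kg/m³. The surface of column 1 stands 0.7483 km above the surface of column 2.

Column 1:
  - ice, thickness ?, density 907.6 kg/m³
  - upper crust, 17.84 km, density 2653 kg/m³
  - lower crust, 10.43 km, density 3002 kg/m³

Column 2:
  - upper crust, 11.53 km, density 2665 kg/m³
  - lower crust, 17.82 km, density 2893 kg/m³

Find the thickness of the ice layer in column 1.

1 km

Take the compensation level at the base of the deeper column (depth z_c below the surface of column 1) and equate Σ ρ_i t_i down to z_c; mantle fills any gap and the z_c terms cancel.
Column 1: x×907.6 + 17.84×2653 + 10.43×3002 + (z_c − 28.27 − x)×3305
Column 2: 0.7483×0 + 11.53×2665 + 17.82×2893 + (z_c − 0.7483 − 29.35)×3305
The z_c×3305 term appears on both sides and cancels. Collect the known terms of each column as K = Σ(ρt)_known − 3305 × (depth of known layers): K_1 = 78640.38 − 3305×28.27 = −14791.97; K_2 = 82280.71 − 3305×(0.7483 + 29.35) = −17194.1715.
Balance: K_1 − x×(3305 − 907.6) = K_2, so x = (K_1 − K_2)/(3305 − 907.6) = 2402.2/2397.4 = 1 km.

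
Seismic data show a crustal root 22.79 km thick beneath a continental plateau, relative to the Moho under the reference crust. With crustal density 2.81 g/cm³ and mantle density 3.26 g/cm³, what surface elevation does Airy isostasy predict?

Isostatic balance requires: ρ_c h = (ρ_m − ρ_c) r.
h = r (ρ_m − ρ_c) / ρ_c = 22.79 km × (3.26 − 2.81) / 2.81 = 3.65 km.

3.65 km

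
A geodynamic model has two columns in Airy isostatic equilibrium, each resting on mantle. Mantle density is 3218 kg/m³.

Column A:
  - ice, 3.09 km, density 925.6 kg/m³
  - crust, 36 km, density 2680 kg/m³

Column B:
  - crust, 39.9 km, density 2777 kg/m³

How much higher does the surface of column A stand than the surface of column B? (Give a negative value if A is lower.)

2.75 km

For any compensation level in the mantle, the mantle terms cancel and isostasy reduces to e = (Σt_A − Σt_B) − (Σ(ρt)_A − Σ(ρt)_B) / ρ_m.
Σt_A = 39.09 km; Σt_B = 39.9 km; Σ(ρt)_A = 99340.104; Σ(ρt)_B = 110802.3 (in km·kg/m³).
e = (39.09 − 39.9) − (99340.104 − 110802.3) / 3218 = 2.75 km.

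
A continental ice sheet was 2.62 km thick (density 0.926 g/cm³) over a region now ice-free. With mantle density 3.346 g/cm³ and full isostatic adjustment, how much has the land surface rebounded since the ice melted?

Removing the load lets mantle flow back in; uplift u satisfies ρ_ice t = ρ_m u.
u = t ρ_ice/ρ_m = 2.62 km × 0.926/3.346 = 0.725 km.

0.725 km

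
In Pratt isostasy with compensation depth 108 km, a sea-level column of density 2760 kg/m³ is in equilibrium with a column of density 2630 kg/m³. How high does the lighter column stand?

ρ_ref D = ρ (D + h) → h = D (ρ_ref − ρ)/ρ.
h = 108 km × (2760 − 2630)/2630 = 5.34 km.

5.34 km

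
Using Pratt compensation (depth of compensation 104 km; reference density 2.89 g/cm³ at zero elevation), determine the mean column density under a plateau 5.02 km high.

2.76 g/cm³

Pratt balance: ρ_ref D = ρ (D + h).
ρ = ρ_ref D/(D + h) = 2.89 × 104 km/(104 km + 5.02 km) = 2.76 g/cm³.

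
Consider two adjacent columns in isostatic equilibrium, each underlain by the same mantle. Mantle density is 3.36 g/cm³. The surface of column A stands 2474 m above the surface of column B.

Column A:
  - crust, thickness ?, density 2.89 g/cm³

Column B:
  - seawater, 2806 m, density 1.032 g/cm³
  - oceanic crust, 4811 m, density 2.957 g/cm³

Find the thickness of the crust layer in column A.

35700 m

Take the compensation level at the base of the deeper column (depth z_c below the surface of column A) and equate Σ ρ_i t_i down to z_c; mantle fills any gap and the z_c terms cancel.
Column A: x×2.89 + (z_c − 0 − x)×3.36
Column B: 2474×0 + 2806×1.032 + 4811×2.957 + (z_c − 2474 − 7617)×3.36
The z_c×3.36 term appears on both sides and cancels. Collect the known terms of each column as K = Σ(ρt)_known − 3.36 × (depth of known layers): K_A = 0 − 3.36×0 = 0; K_B = 17121.919 − 3.36×(2474 + 7617) = −16783.841.
Balance: K_A − x×(3.36 − 2.89) = K_B, so x = (K_A − K_B)/(3.36 − 2.89) = 16783.8/0.47 = 35700 m.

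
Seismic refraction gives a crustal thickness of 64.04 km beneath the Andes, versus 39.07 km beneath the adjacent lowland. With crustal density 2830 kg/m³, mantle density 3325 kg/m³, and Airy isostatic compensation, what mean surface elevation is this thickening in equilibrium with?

Excess crust Δ = 64.04 km − 39.07 km = 24.97 km, split between elevation h and root r with h + r = Δ.
Airy balance ρ_c h = (ρ_m − ρ_c) r gives r = h ρ_c/(ρ_m − ρ_c), so h (1 + ρ_c/(ρ_m − ρ_c)) = Δ, i.e. h = Δ (ρ_m − ρ_c)/ρ_m.
h = 24.97 km × 495/3325 = 3.72 km.

3.72 km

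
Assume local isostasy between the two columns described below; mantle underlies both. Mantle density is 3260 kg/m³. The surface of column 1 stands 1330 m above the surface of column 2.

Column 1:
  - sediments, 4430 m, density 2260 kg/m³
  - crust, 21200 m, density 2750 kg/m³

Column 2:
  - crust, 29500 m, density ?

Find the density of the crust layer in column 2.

2890 kg/m³

Take the compensation level at the base of the deeper column (depth z_c below the surface of column 1) and equate Σ ρ_i t_i down to z_c; mantle fills any gap and the z_c terms cancel.
Column 1: 4430×2260 + 21200×2750 + (z_c − 25630)×3260
Column 2: 1330×0 + 29500×ρ + (z_c − 1330 − 29500)×3260
The z_c×3260 term appears on both sides and cancels. Collect the known terms of each column as K = Σ(ρt)_known − 3260 × (depth of known layers): K_1 = 68311800 − 3260×25630 = −15242000; K_2 = 0 − 3260×(1330 + 29500) = −100505800.
Balance: K_1 = K_2 + 29500×ρ, so ρ = (K_1 − K_2)/29500 = 85263800/29500 = 2890 kg/m³.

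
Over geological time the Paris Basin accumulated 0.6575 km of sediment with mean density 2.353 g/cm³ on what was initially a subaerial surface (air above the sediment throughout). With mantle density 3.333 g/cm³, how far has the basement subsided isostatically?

Subaerial load: s = t ρ_sed / ρ_m = 0.6575 km × 2.353/3.333 = 0.464 km.

0.464 km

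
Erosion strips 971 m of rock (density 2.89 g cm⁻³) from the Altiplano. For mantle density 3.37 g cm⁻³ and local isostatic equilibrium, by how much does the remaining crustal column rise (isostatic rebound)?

Unloading: uplift u = e ρ_c/ρ_m = 971 m × 2.89/3.37 = 833 m.

833 m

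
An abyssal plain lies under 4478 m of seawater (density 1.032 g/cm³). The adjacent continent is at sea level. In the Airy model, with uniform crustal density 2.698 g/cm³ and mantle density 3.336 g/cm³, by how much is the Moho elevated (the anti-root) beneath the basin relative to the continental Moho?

Isostatic balance requires: replacing crust with seawater at the top is compensated by replacing crust with mantle at the base: d (ρ_c − ρ_w) = a (ρ_m − ρ_c).
a = d (ρ_c − ρ_w)/(ρ_m − ρ_c) = 4478 m × 1.666/0.638 = 11700 m.

11700 m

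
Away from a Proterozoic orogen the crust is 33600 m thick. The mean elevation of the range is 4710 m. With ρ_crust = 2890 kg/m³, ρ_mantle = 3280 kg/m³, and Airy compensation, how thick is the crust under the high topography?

Root depth r = h ρ_c / (ρ_m − ρ_c) = 4710 m × 2890 / 390 = 34900 m.
Total thickness = T + h + r = 33600 m + 4710 m + 34900 m = 73200 m.

73200 m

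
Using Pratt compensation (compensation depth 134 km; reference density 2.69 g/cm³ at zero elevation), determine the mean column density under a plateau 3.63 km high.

2.62 g/cm³

Pratt balance: ρ_ref D = ρ (D + h).
ρ = ρ_ref D/(D + h) = 2.69 × 134 km/(134 km + 3.63 km) = 2.62 g/cm³.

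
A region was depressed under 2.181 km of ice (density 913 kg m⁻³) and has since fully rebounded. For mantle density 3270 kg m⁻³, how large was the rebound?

0.609 km

Removing the load lets mantle flow back in; uplift u satisfies ρ_ice t = ρ_m u.
u = t ρ_ice/ρ_m = 2.181 km × 913/3270 = 0.609 km.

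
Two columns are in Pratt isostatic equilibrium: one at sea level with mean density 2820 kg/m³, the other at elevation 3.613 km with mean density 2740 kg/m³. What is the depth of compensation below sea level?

124 km

ρ_ref D = ρ (D + h) → D (ρ_ref − ρ) = ρ h.
D = ρ h/(ρ_ref − ρ) = 2740 × 3.613 km/(2820 − 2740) = 124 km.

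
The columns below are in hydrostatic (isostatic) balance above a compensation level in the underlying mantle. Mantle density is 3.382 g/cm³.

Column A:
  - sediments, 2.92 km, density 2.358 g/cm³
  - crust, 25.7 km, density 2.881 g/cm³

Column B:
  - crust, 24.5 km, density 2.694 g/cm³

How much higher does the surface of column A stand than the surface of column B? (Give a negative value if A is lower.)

−0.293 km

For any compensation level in the mantle, the mantle terms cancel and isostasy reduces to e = (Σt_A − Σt_B) − (Σ(ρt)_A − Σ(ρt)_B) / ρ_m.
Σt_A = 28.62 km; Σt_B = 24.5 km; Σ(ρt)_A = 80.92706; Σ(ρt)_B = 66.003 (in km·g/cm³).
e = (28.62 − 24.5) − (80.92706 − 66.003) / 3.382 = −0.293 km.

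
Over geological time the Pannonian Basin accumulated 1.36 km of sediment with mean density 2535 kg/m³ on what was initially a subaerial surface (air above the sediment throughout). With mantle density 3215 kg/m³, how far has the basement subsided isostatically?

Subaerial load: s = t ρ_sed / ρ_m = 1.36 km × 2535/3215 = 1.07 km.

1.07 km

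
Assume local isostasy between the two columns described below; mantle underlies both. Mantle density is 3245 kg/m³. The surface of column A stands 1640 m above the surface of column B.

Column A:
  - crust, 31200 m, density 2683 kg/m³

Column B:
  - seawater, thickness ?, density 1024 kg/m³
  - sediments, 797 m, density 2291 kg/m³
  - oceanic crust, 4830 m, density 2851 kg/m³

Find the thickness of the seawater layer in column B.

Take the compensation level at the base of the deeper column (depth z_c below the surface of column A) and equate Σ ρ_i t_i down to z_c; mantle fills any gap and the z_c terms cancel.
Column A: 31200×2683 + (z_c − 31200)×3245
Column B: 1640×0 + x×1024 + 797×2291 + 4830×2851 + (z_c − 1640 − 5627 − x)×3245
The z_c×3245 term appears on both sides and cancels. Collect the known terms of each column as K = Σ(ρt)_known − 3245 × (depth of known layers): K_A = 83709600 − 3245×31200 = −17534400; K_B = 15596257 − 3245×(1640 + 5627) = −7985158.
Balance: K_A = K_B − x×(3245 − 1024), so x = (K_B − K_A)/(3245 − 1024) = 9549240/2221 = 4300 m.

4300 m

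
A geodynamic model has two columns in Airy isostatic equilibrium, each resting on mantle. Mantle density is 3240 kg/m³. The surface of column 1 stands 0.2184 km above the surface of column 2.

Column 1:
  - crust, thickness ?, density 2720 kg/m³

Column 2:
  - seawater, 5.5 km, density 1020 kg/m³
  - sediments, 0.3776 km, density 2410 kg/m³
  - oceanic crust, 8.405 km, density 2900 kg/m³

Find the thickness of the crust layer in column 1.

Take the compensation level at the base of the deeper column (depth z_c below the surface of column 1) and equate Σ ρ_i t_i down to z_c; mantle fills any gap and the z_c terms cancel.
Column 1: x×2720 + (z_c − 0 − x)×3240
Column 2: 0.2184×0 + 5.5×1020 + 0.3776×2410 + 8.405×2900 + (z_c − 0.2184 − 14.2826)×3240
The z_c×3240 term appears on both sides and cancels. Collect the known terms of each column as K = Σ(ρt)_known − 3240 × (depth of known layers): K_1 = 0 − 3240×0 = 0; K_2 = 30894.516 − 3240×(0.2184 + 14.2826) = −16088.724.
Balance: K_1 − x×(3240 − 2720) = K_2, so x = (K_1 − K_2)/(3240 − 2720) = 16088.7/520 = 30.9 km.

30.9 km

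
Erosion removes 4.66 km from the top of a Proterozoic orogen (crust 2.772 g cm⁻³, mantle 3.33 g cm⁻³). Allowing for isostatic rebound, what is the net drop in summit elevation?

0.781 km

Rebound u = e ρ_c/ρ_m = 4.66 km × 2.772/3.33 = 3.879 km.
Net surface drop = e − u = 4.66 km − 3.879 km = e (ρ_m − ρ_c)/ρ_m = 0.781 km.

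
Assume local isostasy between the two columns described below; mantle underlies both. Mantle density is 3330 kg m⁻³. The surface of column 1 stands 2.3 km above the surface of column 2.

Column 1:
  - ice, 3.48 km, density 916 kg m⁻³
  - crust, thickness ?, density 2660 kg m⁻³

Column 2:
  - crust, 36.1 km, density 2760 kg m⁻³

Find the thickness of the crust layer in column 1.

29.6 km

Take the compensation level at the base of the deeper column (depth z_c below the surface of column 1) and equate Σ ρ_i t_i down to z_c; mantle fills any gap and the z_c terms cancel.
Column 1: 3.48×916 + x×2660 + (z_c − 3.48 − x)×3330
Column 2: 2.3×0 + 36.1×2760 + (z_c − 2.3 − 36.1)×3330
The z_c×3330 term appears on both sides and cancels. Collect the known terms of each column as K = Σ(ρt)_known − 3330 × (depth of known layers): K_1 = 3187.68 − 3330×3.48 = −8400.72; K_2 = 99636 − 3330×(2.3 + 36.1) = −28236.
Balance: K_1 − x×(3330 − 2660) = K_2, so x = (K_1 − K_2)/(3330 − 2660) = 19835.3/670 = 29.6 km.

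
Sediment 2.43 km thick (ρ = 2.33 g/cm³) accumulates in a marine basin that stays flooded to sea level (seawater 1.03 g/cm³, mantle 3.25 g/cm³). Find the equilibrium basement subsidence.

1.42 km

Submarine loading: the sediment displaces seawater, and the subsidence is in turn flooded, so s (ρ_m − ρ_w) = t (ρ_sed − ρ_w).
s = 2.43 km × (2.33 − 1.03) / (3.25 − 1.03) = 1.42 km.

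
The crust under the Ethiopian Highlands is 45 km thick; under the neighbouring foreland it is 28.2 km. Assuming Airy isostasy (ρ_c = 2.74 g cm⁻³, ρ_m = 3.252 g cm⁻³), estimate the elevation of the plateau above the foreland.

Excess crust Δ = 45 km − 28.2 km = 16.8 km, split between elevation h and root r with h + r = Δ.
Airy balance ρ_c h = (ρ_m − ρ_c) r gives r = h ρ_c/(ρ_m − ρ_c), so h (1 + ρ_c/(ρ_m − ρ_c)) = Δ, i.e. h = Δ (ρ_m − ρ_c)/ρ_m.
h = 16.8 km × 0.512/3.252 = 2.65 km.

2.65 km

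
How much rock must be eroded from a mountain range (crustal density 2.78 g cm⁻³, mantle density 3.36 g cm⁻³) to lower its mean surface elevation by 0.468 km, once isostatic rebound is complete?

2.71 km

Net drop Δ = e − u = e − e ρ_c/ρ_m = e (ρ_m − ρ_c)/ρ_m.
e = Δ ρ_m/(ρ_m − ρ_c) = 0.468 km × 3.36/0.58 = 2.71 km.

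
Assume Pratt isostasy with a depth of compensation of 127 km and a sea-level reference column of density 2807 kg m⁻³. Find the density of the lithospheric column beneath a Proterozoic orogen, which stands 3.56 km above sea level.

Pratt balance: ρ_ref D = ρ (D + h).
ρ = ρ_ref D/(D + h) = 2807 × 127 km/(127 km + 3.56 km) = 2730 kg m⁻³.

2730 kg m⁻³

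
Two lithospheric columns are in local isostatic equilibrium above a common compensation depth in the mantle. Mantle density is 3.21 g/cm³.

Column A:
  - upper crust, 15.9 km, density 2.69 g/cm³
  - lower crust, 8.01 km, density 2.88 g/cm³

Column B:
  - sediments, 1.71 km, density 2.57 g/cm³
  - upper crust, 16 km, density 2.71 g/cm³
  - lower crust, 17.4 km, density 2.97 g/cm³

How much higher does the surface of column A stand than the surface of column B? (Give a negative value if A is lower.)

For any compensation level in the mantle, the mantle terms cancel and isostasy reduces to e = (Σt_A − Σt_B) − (Σ(ρt)_A − Σ(ρt)_B) / ρ_m.
Σt_A = 23.91 km; Σt_B = 35.11 km; Σ(ρt)_A = 65.8398; Σ(ρt)_B = 99.4327 (in km·g/cm³).
e = (23.91 − 35.11) − (65.8398 − 99.4327) / 3.21 = −0.735 km.

−0.735 km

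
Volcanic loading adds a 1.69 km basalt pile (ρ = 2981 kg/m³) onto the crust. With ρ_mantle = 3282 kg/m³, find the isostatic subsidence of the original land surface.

Subaerial loading: s = t ρ_load / ρ_m.
s = 1.69 km × 2981/3282 = 1.54 km.

1.54 km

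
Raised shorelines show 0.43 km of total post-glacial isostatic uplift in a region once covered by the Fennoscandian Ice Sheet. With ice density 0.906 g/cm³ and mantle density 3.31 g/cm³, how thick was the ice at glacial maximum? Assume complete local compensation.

1.57 km

u = t ρ_ice/ρ_m → t = u ρ_m/ρ_ice = 0.43 km × 3.31/0.906 = 1.57 km.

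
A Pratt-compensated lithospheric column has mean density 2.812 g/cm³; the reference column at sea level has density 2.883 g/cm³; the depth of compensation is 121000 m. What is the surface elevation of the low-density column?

3060 m

ρ_ref D = ρ (D + h) → h = D (ρ_ref − ρ)/ρ.
h = 121000 m × (2.883 − 2.812)/2.812 = 3060 m.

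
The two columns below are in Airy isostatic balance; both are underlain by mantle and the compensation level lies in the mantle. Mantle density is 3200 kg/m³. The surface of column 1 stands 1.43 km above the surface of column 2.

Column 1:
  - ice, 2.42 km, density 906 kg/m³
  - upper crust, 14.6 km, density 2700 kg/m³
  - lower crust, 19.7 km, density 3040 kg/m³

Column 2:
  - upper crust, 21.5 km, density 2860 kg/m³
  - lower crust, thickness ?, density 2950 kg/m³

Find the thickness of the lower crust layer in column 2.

Take the compensation level at the base of the deeper column (depth z_c below the surface of column 1) and equate Σ ρ_i t_i down to z_c; mantle fills any gap and the z_c terms cancel.
Column 1: 2.42×906 + 14.6×2700 + 19.7×3040 + (z_c − 36.72)×3200
Column 2: 1.43×0 + 21.5×2860 + x×2950 + (z_c − 1.43 − 21.5 − x)×3200
The z_c×3200 term appears on both sides and cancels. Collect the known terms of each column as K = Σ(ρt)_known − 3200 × (depth of known layers): K_1 = 101500.52 − 3200×36.72 = −16003.48; K_2 = 61490 − 3200×(1.43 + 21.5) = −11886.
Balance: K_1 = K_2 − x×(3200 − 2950), so x = (K_2 − K_1)/(3200 − 2950) = 4117.48/250 = 16.5 km.

16.5 km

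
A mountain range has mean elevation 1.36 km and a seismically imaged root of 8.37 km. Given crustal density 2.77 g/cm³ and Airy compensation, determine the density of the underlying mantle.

3.22 g/cm³

Airy balance: ρ_c h = (ρ_m − ρ_c) r → ρ_m = ρ_c (1 + h/r).
ρ_m = 2.77 × (1 + 1.36 km/8.37 km) = 3.22 g/cm³.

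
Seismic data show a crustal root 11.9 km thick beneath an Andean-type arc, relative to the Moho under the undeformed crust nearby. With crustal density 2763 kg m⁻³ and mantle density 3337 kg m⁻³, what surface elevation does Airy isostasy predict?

Equating mass per unit area of the two columns: ρ_c h = (ρ_m − ρ_c) r.
h = r (ρ_m − ρ_c) / ρ_c = 11.9 km × (3337 − 2763) / 2763 = 2.47 km.

2.47 km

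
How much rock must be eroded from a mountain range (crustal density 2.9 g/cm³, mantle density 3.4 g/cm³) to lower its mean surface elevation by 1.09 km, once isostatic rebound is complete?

7.41 km

Net drop Δ = e − u = e − e ρ_c/ρ_m = e (ρ_m − ρ_c)/ρ_m.
e = Δ ρ_m/(ρ_m − ρ_c) = 1.09 km × 3.4/0.5 = 7.41 km.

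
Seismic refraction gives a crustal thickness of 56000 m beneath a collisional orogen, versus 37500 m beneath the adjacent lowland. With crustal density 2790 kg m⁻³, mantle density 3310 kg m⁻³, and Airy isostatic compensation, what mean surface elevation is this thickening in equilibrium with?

Excess crust Δ = 56000 m − 37500 m = 18500 m, split between elevation h and root r with h + r = Δ.
Airy balance ρ_c h = (ρ_m − ρ_c) r gives r = h ρ_c/(ρ_m − ρ_c), so h (1 + ρ_c/(ρ_m − ρ_c)) = Δ, i.e. h = Δ (ρ_m − ρ_c)/ρ_m.
h = 18500 m × 520/3310 = 2910 m.

2910 m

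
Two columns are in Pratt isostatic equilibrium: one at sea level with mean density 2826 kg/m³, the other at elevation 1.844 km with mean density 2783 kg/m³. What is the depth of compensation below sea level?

119 km

ρ_ref D = ρ (D + h) → D (ρ_ref − ρ) = ρ h.
D = ρ h/(ρ_ref − ρ) = 2783 × 1.844 km/(2826 − 2783) = 119 km.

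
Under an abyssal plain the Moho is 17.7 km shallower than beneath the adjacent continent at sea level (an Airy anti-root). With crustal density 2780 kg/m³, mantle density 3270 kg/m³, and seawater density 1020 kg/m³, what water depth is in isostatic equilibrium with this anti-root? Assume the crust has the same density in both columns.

Replacing a thickness d of crust by seawater at the top must be balanced by replacing crust with mantle at the base: d (ρ_c − ρ_w) = a (ρ_m − ρ_c).
d = a (ρ_m − ρ_c)/(ρ_c − ρ_w) = 17.7 km × 490/1760 = 4.93 km.

4.93 km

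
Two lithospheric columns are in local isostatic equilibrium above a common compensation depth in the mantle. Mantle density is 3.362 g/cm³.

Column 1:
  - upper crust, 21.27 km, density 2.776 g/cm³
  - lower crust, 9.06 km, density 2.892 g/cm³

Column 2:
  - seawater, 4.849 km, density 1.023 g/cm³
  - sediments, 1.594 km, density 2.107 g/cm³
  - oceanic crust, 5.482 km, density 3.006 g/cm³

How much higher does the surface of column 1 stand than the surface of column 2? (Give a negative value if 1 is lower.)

For any compensation level in the mantle, the mantle terms cancel and isostasy reduces to e = (Σt_1 − Σt_2) − (Σ(ρt)_1 − Σ(ρt)_2) / ρ_m.
Σt_1 = 30.33 km; Σt_2 = 11.925 km; Σ(ρt)_1 = 85.24704; Σ(ρt)_2 = 24.797977 (in km·g/cm³).
e = (30.33 − 11.925) − (85.24704 − 24.797977) / 3.362 = 0.425 km.

0.425 km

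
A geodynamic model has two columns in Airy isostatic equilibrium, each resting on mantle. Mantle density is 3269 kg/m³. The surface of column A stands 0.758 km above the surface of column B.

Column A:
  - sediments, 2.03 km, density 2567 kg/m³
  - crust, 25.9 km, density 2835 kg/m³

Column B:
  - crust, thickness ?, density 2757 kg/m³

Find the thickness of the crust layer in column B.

19.9 km

Take the compensation level at the base of the deeper column (depth z_c below the surface of column A) and equate Σ ρ_i t_i down to z_c; mantle fills any gap and the z_c terms cancel.
Column A: 2.03×2567 + 25.9×2835 + (z_c − 27.93)×3269
Column B: 0.758×0 + x×2757 + (z_c − 0.758 − 0 − x)×3269
The z_c×3269 term appears on both sides and cancels. Collect the known terms of each column as K = Σ(ρt)_known − 3269 × (depth of known layers): K_A = 78637.51 − 3269×27.93 = −12665.66; K_B = 0 − 3269×(0.758 + 0) = −2477.902.
Balance: K_A = K_B − x×(3269 − 2757), so x = (K_B − K_A)/(3269 − 2757) = 10187.8/512 = 19.9 km.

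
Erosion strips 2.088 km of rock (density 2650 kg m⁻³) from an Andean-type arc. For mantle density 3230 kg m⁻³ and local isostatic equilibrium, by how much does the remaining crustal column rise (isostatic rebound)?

1.71 km

Unloading: uplift u = e ρ_c/ρ_m = 2.088 km × 2650/3230 = 1.71 km.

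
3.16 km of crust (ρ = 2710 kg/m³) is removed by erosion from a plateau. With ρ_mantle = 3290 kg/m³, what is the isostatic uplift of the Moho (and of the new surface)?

Unloading: uplift u = e ρ_c/ρ_m = 3.16 km × 2710/3290 = 2.6 km.

2.6 km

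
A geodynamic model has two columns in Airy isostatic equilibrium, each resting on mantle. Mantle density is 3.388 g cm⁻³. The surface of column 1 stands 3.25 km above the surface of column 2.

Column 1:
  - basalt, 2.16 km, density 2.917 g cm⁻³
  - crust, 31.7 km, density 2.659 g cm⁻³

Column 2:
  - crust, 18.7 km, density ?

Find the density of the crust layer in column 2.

Take the compensation level at the base of the deeper column (depth z_c below the surface of column 1) and equate Σ ρ_i t_i down to z_c; mantle fills any gap and the z_c terms cancel.
Column 1: 2.16×2.917 + 31.7×2.659 + (z_c − 33.86)×3.388
Column 2: 3.25×0 + 18.7×ρ + (z_c − 3.25 − 18.7)×3.388
The z_c×3.388 term appears on both sides and cancels. Collect the known terms of each column as K = Σ(ρt)_known − 3.388 × (depth of known layers): K_1 = 90.59102 − 3.388×33.86 = −24.12666; K_2 = 0 − 3.388×(3.25 + 18.7) = −74.3666.
Balance: K_1 = K_2 + 18.7×ρ, so ρ = (K_1 − K_2)/18.7 = 50.2399/18.7 = 2.69 g cm⁻³.

2.69 g cm⁻³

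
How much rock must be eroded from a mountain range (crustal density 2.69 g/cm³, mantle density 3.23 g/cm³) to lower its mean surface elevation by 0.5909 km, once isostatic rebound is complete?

Net drop Δ = e − u = e − e ρ_c/ρ_m = e (ρ_m − ρ_c)/ρ_m.
e = Δ ρ_m/(ρ_m − ρ_c) = 0.5909 km × 3.23/0.54 = 3.53 km.

3.53 km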